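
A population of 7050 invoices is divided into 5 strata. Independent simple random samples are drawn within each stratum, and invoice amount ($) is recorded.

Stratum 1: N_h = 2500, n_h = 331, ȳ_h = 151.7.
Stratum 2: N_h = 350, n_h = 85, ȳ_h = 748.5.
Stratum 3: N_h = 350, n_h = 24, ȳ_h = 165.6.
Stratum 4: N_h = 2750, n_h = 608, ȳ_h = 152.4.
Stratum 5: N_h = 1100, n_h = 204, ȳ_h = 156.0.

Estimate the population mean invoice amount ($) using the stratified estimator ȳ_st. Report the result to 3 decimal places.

ȳ_st ≈ 182.962

N = Σ N_h = 7050. Stratum weights W_h = N_h/N.
ȳ_st = (2500·151.7 + 350·748.5 + 350·165.6 + 2750·152.4 + 1100·156.0) / 7050 = 182.96241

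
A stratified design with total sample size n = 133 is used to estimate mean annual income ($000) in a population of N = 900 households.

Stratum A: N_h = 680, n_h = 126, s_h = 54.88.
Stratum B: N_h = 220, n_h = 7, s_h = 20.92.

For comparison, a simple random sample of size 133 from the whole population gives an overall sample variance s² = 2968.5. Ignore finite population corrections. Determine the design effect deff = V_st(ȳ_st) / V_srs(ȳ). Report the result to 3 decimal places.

V̂(ȳ_st) = Σ W_h² s_h²/n_h, with W_h = N_h/N and N = 900:
  stratum A: (680/900)²·54.88²/126 = 13.6455
  stratum B: (220/900)²·20.92²/7 = 3.73582
V_st = 17.3813
V_srs = s²/n = 2968.5/133 = 22.3195
deff = V_st / V_srs = 17.3813/22.3195 = 0.7788

deff ≈ 0.779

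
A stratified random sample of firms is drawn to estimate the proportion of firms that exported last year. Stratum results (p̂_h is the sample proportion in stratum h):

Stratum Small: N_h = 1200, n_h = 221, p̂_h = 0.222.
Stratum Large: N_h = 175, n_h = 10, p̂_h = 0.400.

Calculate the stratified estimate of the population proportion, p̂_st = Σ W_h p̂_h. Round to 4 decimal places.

p̂_st ≈ 0.2447

N = 1375; stratum weights W_h = N_h/N.
p̂_st = Σ W_h p̂_h = (1200·0.222 + 175·0.400)/1375 = 0.24465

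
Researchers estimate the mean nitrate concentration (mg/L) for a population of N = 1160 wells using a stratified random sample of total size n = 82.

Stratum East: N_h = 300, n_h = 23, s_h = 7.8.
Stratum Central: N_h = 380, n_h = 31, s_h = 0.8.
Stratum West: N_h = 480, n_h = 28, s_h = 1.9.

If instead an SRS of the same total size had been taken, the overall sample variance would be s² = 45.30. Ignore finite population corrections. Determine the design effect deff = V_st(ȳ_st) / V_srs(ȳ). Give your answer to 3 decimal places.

V̂(ȳ_st) = Σ W_h² s_h²/n_h, with W_h = N_h/N and N = 1160:
  stratum East: (300/1160)²·7.8²/23 = 0.176924
  stratum Central: (380/1160)²·0.8²/31 = 0.00221549
  stratum West: (480/1160)²·1.9²/28 = 0.0220758
V_st = 0.201216
V_srs = s²/n = 45.30/82 = 0.552439
deff = V_st / V_srs = 0.201216/0.552439 = 0.3642

deff ≈ 0.364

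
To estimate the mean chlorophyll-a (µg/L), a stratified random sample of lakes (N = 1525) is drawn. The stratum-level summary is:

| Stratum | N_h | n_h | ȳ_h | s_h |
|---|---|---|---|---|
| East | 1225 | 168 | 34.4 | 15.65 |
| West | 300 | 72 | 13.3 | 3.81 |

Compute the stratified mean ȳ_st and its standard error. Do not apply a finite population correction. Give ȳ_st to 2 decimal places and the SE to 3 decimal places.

ȳ_st ≈ 30.25, SE ≈ 0.974

ȳ_st = Σ W_h ȳ_h = (1225·34.4 + 300·13.3)/1525 = 30.24918
V̂(ȳ_st) = Σ W_h² s_h²/n_h, with W_h = N_h/N and N = 1525:
  stratum East: (1225/1525)²·15.65²/168 = 0.940702
  stratum West: (300/1525)²·3.81²/72 = 0.00780226
V̂(ȳ_st) = 0.948504
SE(ȳ_st) = √0.948504 = 0.973912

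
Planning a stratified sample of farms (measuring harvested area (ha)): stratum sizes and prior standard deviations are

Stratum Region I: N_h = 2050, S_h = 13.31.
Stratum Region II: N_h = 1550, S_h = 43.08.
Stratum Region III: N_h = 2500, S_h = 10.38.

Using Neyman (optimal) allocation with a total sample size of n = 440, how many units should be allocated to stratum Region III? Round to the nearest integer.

Neyman allocation: n_h = n · N_h S_h / Σ N_i S_i, with n = 440.
  stratum Region I: N_h·S_h = 2050·13.31 = 27285.50
  stratum Region II: N_h·S_h = 1550·43.08 = 66774.00
  stratum Region III: N_h·S_h = 2500·10.38 = 25950.00
Σ N_h S_h = 120009.50
n for stratum Region III = 440·25950.00/120009.50 = 95.142 → 95

95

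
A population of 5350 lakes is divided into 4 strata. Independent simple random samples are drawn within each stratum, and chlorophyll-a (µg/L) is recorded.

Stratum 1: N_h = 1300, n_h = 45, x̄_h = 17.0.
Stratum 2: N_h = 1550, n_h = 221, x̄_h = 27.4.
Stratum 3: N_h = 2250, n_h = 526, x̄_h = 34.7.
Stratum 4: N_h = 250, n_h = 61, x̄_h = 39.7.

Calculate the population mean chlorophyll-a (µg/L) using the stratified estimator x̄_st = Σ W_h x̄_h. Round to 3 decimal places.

N = Σ N_h = 5350. Stratum weights W_h = N_h/N.
x̄_st = (1300·17.0 + 1550·27.4 + 2250·34.7 + 250·39.7) / 5350 = 28.51776

x̄_st ≈ 28.518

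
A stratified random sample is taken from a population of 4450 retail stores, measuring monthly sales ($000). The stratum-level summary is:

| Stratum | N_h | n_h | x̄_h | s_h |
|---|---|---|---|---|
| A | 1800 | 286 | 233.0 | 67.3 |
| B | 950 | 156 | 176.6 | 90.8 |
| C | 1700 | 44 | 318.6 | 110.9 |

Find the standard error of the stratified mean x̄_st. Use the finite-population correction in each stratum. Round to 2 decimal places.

V̂(x̄_st) = Σ W_h² (1 − n_h/N_h) s_h²/n_h, with W_h = N_h/N and N = 4450:
  stratum A: (1800/4450)²·(1 − 286/1800)·67.3²/286 = 2.17943
  stratum B: (950/4450)²·(1 − 156/950)·90.8²/156 = 2.01313
  stratum C: (1700/4450)²·(1 − 44/1700)·110.9²/44 = 39.7374
V̂(x̄_st) = 43.93
SE(x̄_st) = √43.93 = 6.62797

SE(x̄_st) ≈ 6.63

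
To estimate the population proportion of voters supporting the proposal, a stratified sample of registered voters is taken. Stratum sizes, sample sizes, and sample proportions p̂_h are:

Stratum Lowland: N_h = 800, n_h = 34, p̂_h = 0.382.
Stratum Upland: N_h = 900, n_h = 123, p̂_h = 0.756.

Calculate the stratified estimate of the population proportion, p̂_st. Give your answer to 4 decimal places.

p̂_st ≈ 0.5800

N = 1700; stratum weights W_h = N_h/N.
p̂_st = Σ W_h p̂_h = (800·0.382 + 900·0.756)/1700 = 0.58000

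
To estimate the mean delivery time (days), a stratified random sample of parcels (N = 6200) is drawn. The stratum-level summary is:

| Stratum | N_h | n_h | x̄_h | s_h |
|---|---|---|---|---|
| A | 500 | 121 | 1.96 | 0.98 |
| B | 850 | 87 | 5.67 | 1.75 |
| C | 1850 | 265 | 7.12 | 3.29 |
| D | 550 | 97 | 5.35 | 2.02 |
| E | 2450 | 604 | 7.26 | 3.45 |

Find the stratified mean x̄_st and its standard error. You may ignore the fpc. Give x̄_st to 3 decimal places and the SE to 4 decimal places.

x̄_st = Σ W_h x̄_h = (500·1.96 + 850·5.67 + 1850·7.12 + 550·5.35 + 2450·7.26)/6200 = 6.40339
V̂(x̄_st) = Σ W_h² s_h²/n_h, with W_h = N_h/N and N = 6200:
  stratum A: (500/6200)²·0.98²/121 = 5.16206e-05
  stratum B: (850/6200)²·1.75²/87 = 0.000661624
  stratum C: (1850/6200)²·3.29²/265 = 0.00363669
  stratum D: (550/6200)²·2.02²/97 = 0.000331034
  stratum E: (2450/6200)²·3.45²/604 = 0.00307716
V̂(x̄_st) = 0.00775813
SE(x̄_st) = √0.00775813 = 0.0880802

x̄_st ≈ 6.403, SE ≈ 0.0881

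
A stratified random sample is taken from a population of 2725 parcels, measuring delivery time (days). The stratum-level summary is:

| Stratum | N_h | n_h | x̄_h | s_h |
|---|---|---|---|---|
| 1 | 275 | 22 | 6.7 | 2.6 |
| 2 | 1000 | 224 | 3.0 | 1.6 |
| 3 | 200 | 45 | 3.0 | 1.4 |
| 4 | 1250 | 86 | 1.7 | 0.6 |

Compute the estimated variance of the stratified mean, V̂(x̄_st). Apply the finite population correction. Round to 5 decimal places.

V̂(x̄_st) = Σ W_h² (1 − n_h/N_h) s_h²/n_h, with W_h = N_h/N and N = 2725:
  stratum 1: (275/2725)²·(1 − 22/275)·2.6²/22 = 0.00287902
  stratum 2: (1000/2725)²·(1 − 224/1000)·1.6²/224 = 0.00119432
  stratum 3: (200/2725)²·(1 − 45/200)·1.4²/45 = 0.000181833
  stratum 4: (1250/2725)²·(1 − 86/1250)·0.6²/86 = 0.000820227
V̂(x̄_st) = 0.0050754

V̂(x̄_st) ≈ 0.00508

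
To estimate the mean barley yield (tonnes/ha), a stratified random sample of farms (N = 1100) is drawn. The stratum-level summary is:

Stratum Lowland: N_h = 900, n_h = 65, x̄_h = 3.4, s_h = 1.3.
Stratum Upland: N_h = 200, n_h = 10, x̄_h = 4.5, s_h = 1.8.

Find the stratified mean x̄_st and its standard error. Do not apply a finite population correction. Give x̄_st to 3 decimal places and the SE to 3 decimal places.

x̄_st = Σ W_h x̄_h = (900·3.4 + 200·4.5)/1100 = 3.60000
V̂(x̄_st) = Σ W_h² s_h²/n_h, with W_h = N_h/N and N = 1100:
  stratum Lowland: (900/1100)²·1.3²/65 = 0.017405
  stratum Upland: (200/1100)²·1.8²/10 = 0.0107107
V̂(x̄_st) = 0.0281157
SE(x̄_st) = √0.0281157 = 0.167677

x̄_st ≈ 3.600, SE ≈ 0.168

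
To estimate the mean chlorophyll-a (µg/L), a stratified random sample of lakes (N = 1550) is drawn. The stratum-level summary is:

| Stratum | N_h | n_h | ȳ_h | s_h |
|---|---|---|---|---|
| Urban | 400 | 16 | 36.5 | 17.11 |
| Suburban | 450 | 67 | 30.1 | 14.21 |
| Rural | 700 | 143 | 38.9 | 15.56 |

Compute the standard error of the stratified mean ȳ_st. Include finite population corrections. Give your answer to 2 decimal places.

SE(ȳ_st) ≈ 1.29

V̂(ȳ_st) = Σ W_h² (1 − n_h/N_h) s_h²/n_h, with W_h = N_h/N and N = 1550:
  stratum Urban: (400/1550)²·(1 − 16/400)·17.11²/16 = 1.16979
  stratum Suburban: (450/1550)²·(1 − 67/450)·14.21²/67 = 0.216203
  stratum Rural: (700/1550)²·(1 − 143/700)·15.56²/143 = 0.274772
V̂(ȳ_st) = 1.66076
SE(ȳ_st) = √1.66076 = 1.28871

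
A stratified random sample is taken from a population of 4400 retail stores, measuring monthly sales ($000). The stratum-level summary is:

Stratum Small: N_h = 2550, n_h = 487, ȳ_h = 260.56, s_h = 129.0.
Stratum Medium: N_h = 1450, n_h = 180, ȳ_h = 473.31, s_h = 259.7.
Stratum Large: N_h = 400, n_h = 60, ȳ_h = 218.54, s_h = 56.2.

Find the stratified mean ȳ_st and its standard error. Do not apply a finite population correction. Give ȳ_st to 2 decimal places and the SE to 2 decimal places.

ȳ_st = Σ W_h ȳ_h = (2550·260.56 + 1450·473.31 + 400·218.54)/4400 = 326.85080
V̂(ȳ_st) = Σ W_h² s_h²/n_h, with W_h = N_h/N and N = 4400:
  stratum Small: (2550/4400)²·129.0²/487 = 11.4769
  stratum Medium: (1450/4400)²·259.7²/180 = 40.6913
  stratum Large: (400/4400)²·56.2²/60 = 0.435047
V̂(ȳ_st) = 52.6033
SE(ȳ_st) = √52.6033 = 7.25281

ȳ_st ≈ 326.85, SE ≈ 7.25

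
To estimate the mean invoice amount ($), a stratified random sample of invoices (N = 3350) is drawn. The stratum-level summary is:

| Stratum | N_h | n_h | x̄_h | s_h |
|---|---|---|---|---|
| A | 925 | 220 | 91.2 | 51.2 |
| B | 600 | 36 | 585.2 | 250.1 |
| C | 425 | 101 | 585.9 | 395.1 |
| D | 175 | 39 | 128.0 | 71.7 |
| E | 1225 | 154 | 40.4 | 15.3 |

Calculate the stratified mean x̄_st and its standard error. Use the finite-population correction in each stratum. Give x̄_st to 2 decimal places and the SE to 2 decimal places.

x̄_st ≈ 225.78, SE ≈ 8.52

x̄_st = Σ W_h x̄_h = (925·91.2 + 600·585.2 + 425·585.9 + 175·128.0 + 1225·40.4)/3350 = 225.78433
V̂(x̄_st) = Σ W_h² (1 − n_h/N_h) s_h²/n_h, with W_h = N_h/N and N = 3350:
  stratum A: (925/3350)²·(1 − 220/925)·51.2²/220 = 0.692402
  stratum B: (600/3350)²·(1 − 36/600)·250.1²/36 = 52.3921
  stratum C: (425/3350)²·(1 − 101/425)·395.1²/101 = 18.9643
  stratum D: (175/3350)²·(1 − 39/175)·71.7²/39 = 0.279551
  stratum E: (1225/3350)²·(1 − 154/1225)·15.3²/154 = 0.177704
V̂(x̄_st) = 72.506
SE(x̄_st) = √72.506 = 8.51505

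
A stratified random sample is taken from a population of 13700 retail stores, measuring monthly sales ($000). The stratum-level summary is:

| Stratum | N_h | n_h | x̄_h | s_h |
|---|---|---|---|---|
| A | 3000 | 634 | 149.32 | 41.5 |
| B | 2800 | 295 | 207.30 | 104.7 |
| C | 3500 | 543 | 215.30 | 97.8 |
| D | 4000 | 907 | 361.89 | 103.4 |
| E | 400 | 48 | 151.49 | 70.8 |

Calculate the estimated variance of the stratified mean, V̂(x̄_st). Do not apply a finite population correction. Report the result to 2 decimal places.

V̂(x̄_st) = Σ W_h² s_h²/n_h, with W_h = N_h/N and N = 13700:
  stratum A: (3000/13700)²·41.5²/634 = 0.130259
  stratum B: (2800/13700)²·104.7²/295 = 1.55219
  stratum C: (3500/13700)²·97.8²/543 = 1.14967
  stratum D: (4000/13700)²·103.4²/907 = 1.00488
  stratum E: (400/13700)²·70.8²/48 = 0.0890234
V̂(x̄_st) = 3.92602

V̂(x̄_st) ≈ 3.93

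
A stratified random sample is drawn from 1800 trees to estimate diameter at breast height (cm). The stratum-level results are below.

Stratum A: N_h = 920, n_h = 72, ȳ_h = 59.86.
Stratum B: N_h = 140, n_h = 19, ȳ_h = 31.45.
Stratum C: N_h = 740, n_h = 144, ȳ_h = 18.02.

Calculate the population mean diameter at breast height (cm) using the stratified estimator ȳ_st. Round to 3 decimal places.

ȳ_st ≈ 40.449

N = Σ N_h = 1800. Stratum weights W_h = N_h/N.
ȳ_st = (920·59.86 + 140·31.45 + 740·18.02) / 1800 = 40.44944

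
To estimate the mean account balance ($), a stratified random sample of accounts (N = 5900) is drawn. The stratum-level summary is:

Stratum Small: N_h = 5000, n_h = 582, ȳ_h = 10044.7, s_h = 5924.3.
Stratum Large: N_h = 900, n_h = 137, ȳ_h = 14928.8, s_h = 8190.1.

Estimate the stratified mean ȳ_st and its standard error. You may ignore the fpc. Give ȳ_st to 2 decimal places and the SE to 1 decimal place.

ȳ_st = Σ W_h ȳ_h = (5000·10044.7 + 900·14928.8)/5900 = 10789.73220
V̂(ȳ_st) = Σ W_h² s_h²/n_h, with W_h = N_h/N and N = 5900:
  stratum Small: (5000/5900)²·5924.3²/582 = 43309.9
  stratum Large: (900/5900)²·8190.1²/137 = 11393
V̂(ȳ_st) = 54702.9
SE(ȳ_st) = √54702.9 = 233.887

ȳ_st ≈ 10789.73, SE ≈ 233.9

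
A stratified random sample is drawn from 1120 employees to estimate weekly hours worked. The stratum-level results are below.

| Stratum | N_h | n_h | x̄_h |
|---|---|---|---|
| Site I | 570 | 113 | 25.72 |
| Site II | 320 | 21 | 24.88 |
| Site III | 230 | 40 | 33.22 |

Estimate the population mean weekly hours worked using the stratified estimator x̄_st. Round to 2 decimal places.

x̄_st ≈ 27.02

N = Σ N_h = 1120. Stratum weights W_h = N_h/N.
x̄_st = (570·25.72 + 320·24.88 + 230·33.22) / 1120 = 27.0202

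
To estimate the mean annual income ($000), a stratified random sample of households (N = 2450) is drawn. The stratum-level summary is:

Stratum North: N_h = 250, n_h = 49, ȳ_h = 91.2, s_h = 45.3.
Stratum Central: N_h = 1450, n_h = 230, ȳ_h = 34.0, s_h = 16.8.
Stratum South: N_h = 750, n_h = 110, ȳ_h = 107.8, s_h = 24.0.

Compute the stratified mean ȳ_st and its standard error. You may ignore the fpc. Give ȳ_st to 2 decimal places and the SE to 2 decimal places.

ȳ_st = Σ W_h ȳ_h = (250·91.2 + 1450·34.0 + 750·107.8)/2450 = 62.42857
V̂(ȳ_st) = Σ W_h² s_h²/n_h, with W_h = N_h/N and N = 2450:
  stratum North: (250/2450)²·45.3²/49 = 0.436062
  stratum Central: (1450/2450)²·16.8²/230 = 0.429828
  stratum South: (750/2450)²·24.0²/110 = 0.490705
V̂(ȳ_st) = 1.35659
SE(ȳ_st) = √1.35659 = 1.16473

ȳ_st ≈ 62.43, SE ≈ 1.16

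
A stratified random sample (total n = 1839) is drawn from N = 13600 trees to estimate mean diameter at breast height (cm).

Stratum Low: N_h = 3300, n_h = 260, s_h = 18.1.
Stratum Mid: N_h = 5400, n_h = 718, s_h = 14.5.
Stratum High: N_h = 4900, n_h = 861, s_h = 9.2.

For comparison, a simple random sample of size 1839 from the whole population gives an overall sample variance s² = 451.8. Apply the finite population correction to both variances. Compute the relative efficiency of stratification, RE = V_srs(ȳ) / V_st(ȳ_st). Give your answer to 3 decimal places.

V̂(ȳ_st) = Σ W_h² (1 − n_h/N_h) s_h²/n_h, with W_h = N_h/N and N = 13600:
  stratum Low: (3300/13600)²·(1 − 260/3300)·18.1²/260 = 0.0683429
  stratum Mid: (5400/13600)²·(1 − 718/5400)·14.5²/718 = 0.0400275
  stratum High: (4900/13600)²·(1 − 861/4900)·9.2²/861 = 0.0105188
V_st = 0.118889
V_srs = (1 − 1839/13600)·451.8/1839 = 0.212456
Relative efficiency = V_srs / V_st = 0.212456/0.118889 = 1.7870

RE ≈ 1.787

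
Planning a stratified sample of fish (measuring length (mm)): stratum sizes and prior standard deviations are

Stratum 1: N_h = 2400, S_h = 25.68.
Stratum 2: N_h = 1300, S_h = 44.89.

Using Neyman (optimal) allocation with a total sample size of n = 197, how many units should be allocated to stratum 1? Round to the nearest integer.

101

Neyman allocation: n_h = n · N_h S_h / Σ N_i S_i, with n = 197.
  stratum 1: N_h·S_h = 2400·25.68 = 61632.00
  stratum 2: N_h·S_h = 1300·44.89 = 58357.00
Σ N_h S_h = 119989.00
n for stratum 1 = 197·61632.00/119989.00 = 101.188 → 101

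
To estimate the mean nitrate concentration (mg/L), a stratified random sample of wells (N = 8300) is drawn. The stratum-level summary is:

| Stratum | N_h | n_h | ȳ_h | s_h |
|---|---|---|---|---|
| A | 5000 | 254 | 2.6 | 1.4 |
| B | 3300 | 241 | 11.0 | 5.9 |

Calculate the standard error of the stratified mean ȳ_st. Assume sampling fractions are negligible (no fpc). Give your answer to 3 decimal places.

V̂(ȳ_st) = Σ W_h² s_h²/n_h, with W_h = N_h/N and N = 8300:
  stratum A: (5000/8300)²·1.4²/254 = 0.00280031
  stratum B: (3300/8300)²·5.9²/241 = 0.0228328
V̂(ȳ_st) = 0.0256331
SE(ȳ_st) = √0.0256331 = 0.160103

SE(ȳ_st) ≈ 0.160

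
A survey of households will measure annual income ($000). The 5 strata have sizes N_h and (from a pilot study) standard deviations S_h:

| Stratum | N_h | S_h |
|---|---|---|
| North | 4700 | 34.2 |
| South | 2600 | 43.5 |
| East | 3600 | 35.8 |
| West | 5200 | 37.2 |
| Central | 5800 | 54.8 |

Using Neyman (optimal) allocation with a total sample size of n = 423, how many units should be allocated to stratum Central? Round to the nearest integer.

147

Neyman allocation: n_h = n · N_h S_h / Σ N_i S_i, with n = 423.
  stratum North: N_h·S_h = 4700·34.2 = 160740.00
  stratum South: N_h·S_h = 2600·43.5 = 113100.00
  stratum East: N_h·S_h = 3600·35.8 = 128880.00
  stratum West: N_h·S_h = 5200·37.2 = 193440.00
  stratum Central: N_h·S_h = 5800·54.8 = 317840.00
Σ N_h S_h = 914000.00
n for stratum Central = 423·317840.00/914000.00 = 147.097 → 147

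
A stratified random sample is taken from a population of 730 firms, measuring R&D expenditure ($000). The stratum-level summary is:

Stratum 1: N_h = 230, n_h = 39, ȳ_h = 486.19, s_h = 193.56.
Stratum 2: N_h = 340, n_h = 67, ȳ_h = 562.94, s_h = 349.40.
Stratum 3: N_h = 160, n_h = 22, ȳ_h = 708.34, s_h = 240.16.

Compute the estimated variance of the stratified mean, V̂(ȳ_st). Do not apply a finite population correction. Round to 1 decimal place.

V̂(ȳ_st) = Σ W_h² s_h²/n_h, with W_h = N_h/N and N = 730:
  stratum 1: (230/730)²·193.56²/39 = 95.3623
  stratum 2: (340/730)²·349.40²/67 = 395.26
  stratum 3: (160/730)²·240.16²/22 = 125.943
V̂(ȳ_st) = 616.565

V̂(ȳ_st) ≈ 616.6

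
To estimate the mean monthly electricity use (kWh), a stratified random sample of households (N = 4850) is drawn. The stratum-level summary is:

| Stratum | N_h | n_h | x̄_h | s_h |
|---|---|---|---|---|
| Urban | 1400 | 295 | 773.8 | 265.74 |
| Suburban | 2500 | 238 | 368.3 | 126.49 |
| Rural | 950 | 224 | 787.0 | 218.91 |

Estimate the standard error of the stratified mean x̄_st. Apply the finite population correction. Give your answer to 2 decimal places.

V̂(x̄_st) = Σ W_h² (1 − n_h/N_h) s_h²/n_h, with W_h = N_h/N and N = 4850:
  stratum Urban: (1400/4850)²·(1 − 295/1400)·265.74²/295 = 15.7434
  stratum Suburban: (2500/4850)²·(1 − 238/2500)·126.49²/238 = 16.1616
  stratum Rural: (950/4850)²·(1 − 224/950)·218.91²/224 = 6.27278
V̂(x̄_st) = 38.1778
SE(x̄_st) = √38.1778 = 6.17882

SE(x̄_st) ≈ 6.18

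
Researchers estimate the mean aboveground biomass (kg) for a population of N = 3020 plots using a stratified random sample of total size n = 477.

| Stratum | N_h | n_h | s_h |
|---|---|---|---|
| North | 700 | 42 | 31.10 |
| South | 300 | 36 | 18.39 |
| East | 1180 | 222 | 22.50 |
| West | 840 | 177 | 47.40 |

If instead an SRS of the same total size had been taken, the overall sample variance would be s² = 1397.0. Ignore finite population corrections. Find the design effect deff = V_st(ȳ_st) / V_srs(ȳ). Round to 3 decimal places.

deff ≈ 0.908

V̂(ȳ_st) = Σ W_h² s_h²/n_h, with W_h = N_h/N and N = 3020:
  stratum North: (700/3020)²·31.10²/42 = 1.23724
  stratum South: (300/3020)²·18.39²/36 = 0.0927021
  stratum East: (1180/3020)²·22.50²/222 = 0.348147
  stratum West: (840/3020)²·47.40²/177 = 0.982038
V_st = 2.66013
V_srs = s²/n = 1397.0/477 = 2.92872
deff = V_st / V_srs = 2.66013/2.92872 = 0.9083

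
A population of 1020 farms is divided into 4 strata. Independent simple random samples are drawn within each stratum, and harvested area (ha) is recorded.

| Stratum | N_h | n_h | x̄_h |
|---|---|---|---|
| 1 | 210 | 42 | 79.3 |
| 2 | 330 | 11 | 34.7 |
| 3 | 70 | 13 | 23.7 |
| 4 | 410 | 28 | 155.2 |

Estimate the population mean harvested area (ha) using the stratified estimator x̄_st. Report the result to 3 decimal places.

N = Σ N_h = 1020. Stratum weights W_h = N_h/N.
x̄_st = (210·79.3 + 330·34.7 + 70·23.7 + 410·155.2) / 1020 = 91.56373

x̄_st ≈ 91.564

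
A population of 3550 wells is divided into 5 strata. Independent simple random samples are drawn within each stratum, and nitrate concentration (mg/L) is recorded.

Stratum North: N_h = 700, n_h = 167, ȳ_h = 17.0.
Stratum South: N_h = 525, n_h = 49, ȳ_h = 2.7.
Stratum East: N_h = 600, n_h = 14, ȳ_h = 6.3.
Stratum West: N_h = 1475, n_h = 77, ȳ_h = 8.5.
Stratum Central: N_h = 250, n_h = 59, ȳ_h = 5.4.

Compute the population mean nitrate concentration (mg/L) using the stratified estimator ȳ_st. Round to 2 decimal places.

N = Σ N_h = 3550. Stratum weights W_h = N_h/N.
ȳ_st = (700·17.0 + 525·2.7 + 600·6.3 + 1475·8.5 + 250·5.4) / 3550 = 8.7282

ȳ_st ≈ 8.73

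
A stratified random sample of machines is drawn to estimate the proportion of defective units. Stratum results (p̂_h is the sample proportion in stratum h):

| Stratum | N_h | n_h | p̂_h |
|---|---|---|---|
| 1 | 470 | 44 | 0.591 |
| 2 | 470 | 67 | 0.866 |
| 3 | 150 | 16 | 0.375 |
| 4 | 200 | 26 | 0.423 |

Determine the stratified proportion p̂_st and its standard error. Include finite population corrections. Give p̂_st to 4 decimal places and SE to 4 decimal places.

N = 1290; stratum weights W_h = N_h/N.
p̂_st = Σ W_h p̂_h = (470·0.591 + 470·0.866 + 150·0.375 + 200·0.423)/1290 = 0.64003
V̂(p̂_st) = Σ W_h² (1 − n_h/N_h) p̂_h(1−p̂_h)/(n_h−1):
  stratum 1: (470/1290)²·(1 − 44/470)·0.591·0.409/43 = 0.000676348
  stratum 2: (470/1290)²·(1 − 67/470)·0.866·0.134/66 = 0.000200125
  stratum 3: (150/1290)²·(1 − 16/150)·0.375·0.625/15 = 0.000188728
  stratum 4: (200/1290)²·(1 − 26/200)·0.423·0.577/25 = 0.000204163
V̂(p̂_st) = 0.00126936; SE = √V̂ = 0.0356281

p̂_st ≈ 0.6400, SE ≈ 0.0356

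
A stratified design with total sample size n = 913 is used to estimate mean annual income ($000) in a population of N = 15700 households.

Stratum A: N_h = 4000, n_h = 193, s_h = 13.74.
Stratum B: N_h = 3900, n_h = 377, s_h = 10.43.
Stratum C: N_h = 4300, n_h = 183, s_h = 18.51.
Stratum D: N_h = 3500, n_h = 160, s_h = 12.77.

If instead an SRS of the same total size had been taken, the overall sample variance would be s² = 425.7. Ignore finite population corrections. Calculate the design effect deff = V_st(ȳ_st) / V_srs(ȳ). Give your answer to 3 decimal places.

deff ≈ 0.584

V̂(ȳ_st) = Σ W_h² s_h²/n_h, with W_h = N_h/N and N = 15700:
  stratum A: (4000/15700)²·13.74²/193 = 0.0634946
  stratum B: (3900/15700)²·10.43²/377 = 0.0178056
  stratum C: (4300/15700)²·18.51²/183 = 0.140443
  stratum D: (3500/15700)²·12.77²/160 = 0.0506522
V_st = 0.272395
V_srs = s²/n = 425.7/913 = 0.466265
deff = V_st / V_srs = 0.272395/0.466265 = 0.5842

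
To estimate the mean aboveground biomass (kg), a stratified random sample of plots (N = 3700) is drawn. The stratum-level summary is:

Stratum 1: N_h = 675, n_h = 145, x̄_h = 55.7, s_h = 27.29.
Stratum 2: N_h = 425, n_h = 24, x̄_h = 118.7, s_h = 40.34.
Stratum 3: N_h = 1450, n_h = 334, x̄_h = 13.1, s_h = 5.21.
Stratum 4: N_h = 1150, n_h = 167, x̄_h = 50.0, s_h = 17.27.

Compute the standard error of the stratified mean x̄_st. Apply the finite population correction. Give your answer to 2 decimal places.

SE(x̄_st) ≈ 1.07

V̂(x̄_st) = Σ W_h² (1 − n_h/N_h) s_h²/n_h, with W_h = N_h/N and N = 3700:
  stratum 1: (675/3700)²·(1 − 145/675)·27.29²/145 = 0.134219
  stratum 2: (425/3700)²·(1 − 24/425)·40.34²/24 = 0.844093
  stratum 3: (1450/3700)²·(1 − 334/1450)·5.21²/334 = 0.00960634
  stratum 4: (1150/3700)²·(1 − 167/1150)·17.27²/167 = 0.147474
V̂(x̄_st) = 1.13539
SE(x̄_st) = √1.13539 = 1.06555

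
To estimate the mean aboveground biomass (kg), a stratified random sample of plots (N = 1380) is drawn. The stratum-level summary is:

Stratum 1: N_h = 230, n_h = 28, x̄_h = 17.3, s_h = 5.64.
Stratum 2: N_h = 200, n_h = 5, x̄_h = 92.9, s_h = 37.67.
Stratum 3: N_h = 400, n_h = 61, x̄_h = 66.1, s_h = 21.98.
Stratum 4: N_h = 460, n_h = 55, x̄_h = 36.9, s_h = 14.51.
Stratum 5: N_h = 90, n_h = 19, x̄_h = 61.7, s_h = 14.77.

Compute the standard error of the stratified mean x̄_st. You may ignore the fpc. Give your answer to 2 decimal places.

SE(x̄_st) ≈ 2.67

V̂(x̄_st) = Σ W_h² s_h²/n_h, with W_h = N_h/N and N = 1380:
  stratum 1: (230/1380)²·5.64²/28 = 0.0315571
  stratum 2: (200/1380)²·37.67²/5 = 5.96105
  stratum 3: (400/1380)²·21.98²/61 = 0.665407
  stratum 4: (460/1380)²·14.51²/55 = 0.425334
  stratum 5: (90/1380)²·14.77²/19 = 0.0488353
V̂(x̄_st) = 7.13219
SE(x̄_st) = √7.13219 = 2.67062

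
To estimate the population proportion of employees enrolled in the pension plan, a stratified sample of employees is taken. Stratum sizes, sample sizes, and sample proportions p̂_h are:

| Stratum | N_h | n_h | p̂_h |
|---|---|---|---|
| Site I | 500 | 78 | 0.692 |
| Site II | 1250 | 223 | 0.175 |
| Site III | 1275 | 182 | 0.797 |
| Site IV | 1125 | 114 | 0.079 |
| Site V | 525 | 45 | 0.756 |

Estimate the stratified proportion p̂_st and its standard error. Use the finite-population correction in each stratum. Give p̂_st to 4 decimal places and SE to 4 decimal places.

p̂_st ≈ 0.4421, SE ≈ 0.0143

N = 4675; stratum weights W_h = N_h/N.
p̂_st = Σ W_h p̂_h = (500·0.692 + 1250·0.175 + 1275·0.797 + 1125·0.079 + 525·0.756)/4675 = 0.44207
V̂(p̂_st) = Σ W_h² (1 − n_h/N_h) p̂_h(1−p̂_h)/(n_h−1):
  stratum Site I: (500/4675)²·(1 − 78/500)·0.692·0.308/77 = 2.6723e-05
  stratum Site II: (1250/4675)²·(1 − 223/1250)·0.175·0.825/222 = 3.81994e-05
  stratum Site III: (1275/4675)²·(1 − 182/1275)·0.797·0.203/181 = 5.69958e-05
  stratum Site IV: (1125/4675)²·(1 − 114/1125)·0.079·0.921/113 = 3.3508e-05
  stratum Site V: (525/4675)²·(1 − 45/525)·0.756·0.244/44 = 4.83388e-05
V̂(p̂_st) = 0.000203765; SE = √V̂ = 0.0142746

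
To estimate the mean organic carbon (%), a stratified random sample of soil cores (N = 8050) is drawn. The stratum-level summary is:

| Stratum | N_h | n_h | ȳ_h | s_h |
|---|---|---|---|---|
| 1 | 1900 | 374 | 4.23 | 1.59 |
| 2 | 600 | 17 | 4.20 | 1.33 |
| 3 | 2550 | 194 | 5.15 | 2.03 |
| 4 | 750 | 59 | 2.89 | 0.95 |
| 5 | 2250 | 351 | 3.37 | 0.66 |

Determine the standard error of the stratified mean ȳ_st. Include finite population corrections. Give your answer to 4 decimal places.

SE(ȳ_st) ≈ 0.0551

V̂(ȳ_st) = Σ W_h² (1 − n_h/N_h) s_h²/n_h, with W_h = N_h/N and N = 8050:
  stratum 1: (1900/8050)²·(1 − 374/1900)·1.59²/374 = 0.00030244
  stratum 2: (600/8050)²·(1 − 17/600)·1.33²/17 = 0.000561672
  stratum 3: (2550/8050)²·(1 − 194/2550)·2.03²/194 = 0.00196931
  stratum 4: (750/8050)²·(1 − 59/750)·0.95²/59 = 0.000122333
  stratum 5: (2250/8050)²·(1 − 351/2250)·0.66²/351 = 8.1827e-05
V̂(ȳ_st) = 0.00303758
SE(ȳ_st) = √0.00303758 = 0.0551143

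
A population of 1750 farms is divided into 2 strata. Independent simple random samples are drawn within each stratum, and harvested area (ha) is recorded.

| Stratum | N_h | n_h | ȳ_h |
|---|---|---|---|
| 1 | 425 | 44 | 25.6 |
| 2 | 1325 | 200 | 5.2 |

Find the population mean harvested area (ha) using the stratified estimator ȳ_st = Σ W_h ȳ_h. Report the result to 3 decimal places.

N = Σ N_h = 1750. Stratum weights W_h = N_h/N.
ȳ_st = (425·25.6 + 1325·5.2) / 1750 = 10.15429

ȳ_st ≈ 10.154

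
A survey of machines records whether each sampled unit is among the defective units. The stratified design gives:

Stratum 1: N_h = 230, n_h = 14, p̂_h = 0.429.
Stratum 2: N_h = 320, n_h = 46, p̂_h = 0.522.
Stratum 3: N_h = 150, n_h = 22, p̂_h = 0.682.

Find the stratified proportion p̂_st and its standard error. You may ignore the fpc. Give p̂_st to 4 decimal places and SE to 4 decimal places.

N = 700; stratum weights W_h = N_h/N.
p̂_st = Σ W_h p̂_h = (230·0.429 + 320·0.522 + 150·0.682)/700 = 0.52573
V̂(p̂_st) = Σ W_h² p̂_h(1−p̂_h)/(n_h−1):
  stratum 1: (230/700)²·0.429·0.571/13 = 0.00203427
  stratum 2: (320/700)²·0.522·0.478/45 = 0.00115875
  stratum 3: (150/700)²·0.682·0.318/21 = 0.000474219
V̂(p̂_st) = 0.00366724; SE = √V̂ = 0.0605578

p̂_st ≈ 0.5257, SE ≈ 0.0606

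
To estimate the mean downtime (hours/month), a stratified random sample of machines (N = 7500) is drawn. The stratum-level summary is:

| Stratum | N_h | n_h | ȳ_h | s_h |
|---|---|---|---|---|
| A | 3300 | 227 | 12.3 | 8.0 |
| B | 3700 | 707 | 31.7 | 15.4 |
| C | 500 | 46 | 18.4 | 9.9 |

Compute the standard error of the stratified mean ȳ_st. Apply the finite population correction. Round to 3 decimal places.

SE(ȳ_st) ≈ 0.354

V̂(ȳ_st) = Σ W_h² (1 − n_h/N_h) s_h²/n_h, with W_h = N_h/N and N = 7500:
  stratum A: (3300/7500)²·(1 − 227/3300)·8.0²/227 = 0.0508286
  stratum B: (3700/7500)²·(1 − 707/3700)·15.4²/707 = 0.0660401
  stratum C: (500/7500)²·(1 − 46/500)·9.9²/46 = 0.00859837
V̂(ȳ_st) = 0.125467
SE(ȳ_st) = √0.125467 = 0.354213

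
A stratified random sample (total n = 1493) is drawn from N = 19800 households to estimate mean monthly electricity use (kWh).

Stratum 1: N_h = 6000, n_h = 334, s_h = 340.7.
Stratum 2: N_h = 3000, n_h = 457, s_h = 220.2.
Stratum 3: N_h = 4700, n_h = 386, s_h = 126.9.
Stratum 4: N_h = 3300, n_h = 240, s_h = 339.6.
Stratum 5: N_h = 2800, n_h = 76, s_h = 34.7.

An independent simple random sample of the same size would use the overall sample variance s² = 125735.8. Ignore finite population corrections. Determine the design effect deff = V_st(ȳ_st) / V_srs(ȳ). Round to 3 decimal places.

deff ≈ 0.598

V̂(ȳ_st) = Σ W_h² s_h²/n_h, with W_h = N_h/N and N = 19800:
  stratum 1: (6000/19800)²·340.7²/334 = 31.9132
  stratum 2: (3000/19800)²·220.2²/457 = 2.43574
  stratum 3: (4700/19800)²·126.9²/386 = 2.35072
  stratum 4: (3300/19800)²·339.6²/240 = 13.3482
  stratum 5: (2800/19800)²·34.7²/76 = 0.316833
V_st = 50.3646
V_srs = s²/n = 125735.8/1493 = 84.2169
deff = V_st / V_srs = 50.3646/84.2169 = 0.5980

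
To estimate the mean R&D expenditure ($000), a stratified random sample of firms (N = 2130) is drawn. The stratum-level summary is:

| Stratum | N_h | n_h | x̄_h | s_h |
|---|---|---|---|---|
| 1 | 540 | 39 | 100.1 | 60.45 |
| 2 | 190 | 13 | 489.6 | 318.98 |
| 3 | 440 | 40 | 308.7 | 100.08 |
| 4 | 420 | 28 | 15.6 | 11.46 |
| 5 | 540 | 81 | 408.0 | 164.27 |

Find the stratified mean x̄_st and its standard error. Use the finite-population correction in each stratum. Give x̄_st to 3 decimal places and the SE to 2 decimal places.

x̄_st = Σ W_h x̄_h = (540·100.1 + 190·489.6 + 440·308.7 + 420·15.6 + 540·408.0)/2130 = 239.33239
V̂(x̄_st) = Σ W_h² (1 − n_h/N_h) s_h²/n_h, with W_h = N_h/N and N = 2130:
  stratum 1: (540/2130)²·(1 − 39/540)·60.45²/39 = 5.58728
  stratum 2: (190/2130)²·(1 − 13/190)·318.98²/13 = 58.0165
  stratum 3: (440/2130)²·(1 − 40/440)·100.08²/40 = 9.71378
  stratum 4: (420/2130)²·(1 − 28/420)·11.46²/28 = 0.170211
  stratum 5: (540/2130)²·(1 − 81/540)·164.27²/81 = 18.2003
V̂(x̄_st) = 91.688
SE(x̄_st) = √91.688 = 9.57539

x̄_st ≈ 239.332, SE ≈ 9.58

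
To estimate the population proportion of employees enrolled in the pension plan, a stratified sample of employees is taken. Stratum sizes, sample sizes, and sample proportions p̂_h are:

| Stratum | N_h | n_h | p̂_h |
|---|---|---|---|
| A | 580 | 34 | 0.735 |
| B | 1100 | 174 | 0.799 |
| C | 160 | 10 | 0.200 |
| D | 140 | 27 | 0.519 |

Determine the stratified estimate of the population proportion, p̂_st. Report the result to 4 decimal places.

N = 1980; stratum weights W_h = N_h/N.
p̂_st = Σ W_h p̂_h = (580·0.735 + 1100·0.799 + 160·0.200 + 140·0.519)/1980 = 0.71205

p̂_st ≈ 0.7121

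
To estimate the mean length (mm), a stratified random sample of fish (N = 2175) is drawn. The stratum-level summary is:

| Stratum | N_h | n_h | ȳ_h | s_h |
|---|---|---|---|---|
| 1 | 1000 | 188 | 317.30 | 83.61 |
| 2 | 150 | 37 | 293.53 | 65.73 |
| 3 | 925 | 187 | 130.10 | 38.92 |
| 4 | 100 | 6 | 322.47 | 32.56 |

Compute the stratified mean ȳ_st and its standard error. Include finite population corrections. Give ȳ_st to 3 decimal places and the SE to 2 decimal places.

ȳ_st ≈ 236.285, SE ≈ 2.88

ȳ_st = Σ W_h ȳ_h = (1000·317.30 + 150·293.53 + 925·130.10 + 100·322.47)/2175 = 236.28460
V̂(ȳ_st) = Σ W_h² (1 − n_h/N_h) s_h²/n_h, with W_h = N_h/N and N = 2175:
  stratum 1: (1000/2175)²·(1 − 188/1000)·83.61²/188 = 6.38258
  stratum 2: (150/2175)²·(1 − 37/150)·65.73²/37 = 0.418386
  stratum 3: (925/2175)²·(1 − 187/925)·38.92²/187 = 1.16892
  stratum 4: (100/2175)²·(1 − 6/100)·32.56²/6 = 0.351097
V̂(ȳ_st) = 8.32098
SE(ȳ_st) = √8.32098 = 2.88461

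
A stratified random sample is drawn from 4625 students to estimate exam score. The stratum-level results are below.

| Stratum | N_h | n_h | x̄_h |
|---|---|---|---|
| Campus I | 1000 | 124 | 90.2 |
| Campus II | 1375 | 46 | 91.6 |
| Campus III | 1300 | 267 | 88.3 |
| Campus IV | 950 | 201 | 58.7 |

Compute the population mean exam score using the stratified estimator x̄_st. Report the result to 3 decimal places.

x̄_st ≈ 83.612

N = Σ N_h = 4625. Stratum weights W_h = N_h/N.
x̄_st = (1000·90.2 + 1375·91.6 + 1300·88.3 + 950·58.7) / 4625 = 83.61189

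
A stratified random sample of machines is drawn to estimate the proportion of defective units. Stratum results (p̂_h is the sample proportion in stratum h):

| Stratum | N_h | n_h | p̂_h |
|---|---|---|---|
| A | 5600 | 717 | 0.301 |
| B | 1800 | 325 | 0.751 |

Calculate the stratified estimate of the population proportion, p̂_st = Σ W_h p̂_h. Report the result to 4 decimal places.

p̂_st ≈ 0.4105

N = 7400; stratum weights W_h = N_h/N.
p̂_st = Σ W_h p̂_h = (5600·0.301 + 1800·0.751)/7400 = 0.41046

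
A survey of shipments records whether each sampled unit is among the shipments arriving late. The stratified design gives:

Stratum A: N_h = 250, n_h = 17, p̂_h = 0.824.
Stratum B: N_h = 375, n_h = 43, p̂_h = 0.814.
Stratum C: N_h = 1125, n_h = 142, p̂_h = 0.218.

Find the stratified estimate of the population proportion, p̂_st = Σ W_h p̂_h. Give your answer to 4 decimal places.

p̂_st ≈ 0.4323

N = 1750; stratum weights W_h = N_h/N.
p̂_st = Σ W_h p̂_h = (250·0.824 + 375·0.814 + 1125·0.218)/1750 = 0.43229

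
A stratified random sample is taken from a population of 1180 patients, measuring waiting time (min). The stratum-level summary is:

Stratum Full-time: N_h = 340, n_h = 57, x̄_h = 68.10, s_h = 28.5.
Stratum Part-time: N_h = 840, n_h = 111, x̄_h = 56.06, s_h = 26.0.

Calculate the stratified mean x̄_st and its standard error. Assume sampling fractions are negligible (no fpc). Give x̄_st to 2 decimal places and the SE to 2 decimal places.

x̄_st ≈ 59.53, SE ≈ 2.07

x̄_st = Σ W_h x̄_h = (340·68.10 + 840·56.06)/1180 = 59.52915
V̂(x̄_st) = Σ W_h² s_h²/n_h, with W_h = N_h/N and N = 1180:
  stratum Full-time: (340/1180)²·28.5²/57 = 1.18307
  stratum Part-time: (840/1180)²·26.0²/111 = 3.08616
V̂(x̄_st) = 4.26922
SE(x̄_st) = √4.26922 = 2.06621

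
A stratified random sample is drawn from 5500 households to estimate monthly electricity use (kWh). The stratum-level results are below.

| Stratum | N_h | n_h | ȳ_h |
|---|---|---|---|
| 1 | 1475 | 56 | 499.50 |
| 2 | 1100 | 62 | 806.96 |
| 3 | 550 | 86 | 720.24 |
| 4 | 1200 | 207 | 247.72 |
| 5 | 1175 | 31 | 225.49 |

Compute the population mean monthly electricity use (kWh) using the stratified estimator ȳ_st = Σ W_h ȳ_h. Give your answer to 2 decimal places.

N = Σ N_h = 5500. Stratum weights W_h = N_h/N.
ȳ_st = (1475·499.50 + 1100·806.96 + 550·720.24 + 1200·247.72 + 1175·225.49) / 5500 = 469.5937

ȳ_st ≈ 469.59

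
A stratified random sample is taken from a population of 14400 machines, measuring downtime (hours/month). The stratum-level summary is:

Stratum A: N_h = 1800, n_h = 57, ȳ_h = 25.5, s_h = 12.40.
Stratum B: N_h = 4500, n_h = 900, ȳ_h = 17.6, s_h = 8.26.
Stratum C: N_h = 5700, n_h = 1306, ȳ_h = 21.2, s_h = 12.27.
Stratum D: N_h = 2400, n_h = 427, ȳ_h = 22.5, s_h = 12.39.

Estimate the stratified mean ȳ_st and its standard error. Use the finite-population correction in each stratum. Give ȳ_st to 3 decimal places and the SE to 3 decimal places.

ȳ_st = Σ W_h ȳ_h = (1800·25.5 + 4500·17.6 + 5700·21.2 + 2400·22.5)/14400 = 20.82917
V̂(ȳ_st) = Σ W_h² (1 − n_h/N_h) s_h²/n_h, with W_h = N_h/N and N = 14400:
  stratum A: (1800/14400)²·(1 − 57/1800)·12.40²/57 = 0.0408144
  stratum B: (4500/14400)²·(1 − 900/4500)·8.26²/900 = 0.00592253
  stratum C: (5700/14400)²·(1 − 1306/5700)·12.27²/1306 = 0.0139237
  stratum D: (2400/14400)²·(1 − 427/2400)·12.39²/427 = 0.00820971
V̂(ȳ_st) = 0.0688704
SE(ȳ_st) = √0.0688704 = 0.262432

ȳ_st ≈ 20.829, SE ≈ 0.262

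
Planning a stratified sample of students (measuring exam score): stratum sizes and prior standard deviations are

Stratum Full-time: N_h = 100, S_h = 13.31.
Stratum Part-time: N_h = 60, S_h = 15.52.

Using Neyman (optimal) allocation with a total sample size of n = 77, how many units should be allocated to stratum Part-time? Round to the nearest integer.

Neyman allocation: n_h = n · N_h S_h / Σ N_i S_i, with n = 77.
  stratum Full-time: N_h·S_h = 100·13.31 = 1331.00
  stratum Part-time: N_h·S_h = 60·15.52 = 931.20
Σ N_h S_h = 2262.20
n for stratum Part-time = 77·931.20/2262.20 = 31.696 → 32

32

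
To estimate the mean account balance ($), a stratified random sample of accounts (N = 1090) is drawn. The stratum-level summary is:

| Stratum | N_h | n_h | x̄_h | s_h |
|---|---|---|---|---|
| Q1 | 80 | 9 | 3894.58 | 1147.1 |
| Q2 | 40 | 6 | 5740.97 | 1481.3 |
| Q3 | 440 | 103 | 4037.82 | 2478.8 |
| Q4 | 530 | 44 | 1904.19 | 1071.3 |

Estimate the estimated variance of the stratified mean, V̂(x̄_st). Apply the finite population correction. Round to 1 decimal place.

V̂(x̄_st) = Σ W_h² (1 − n_h/N_h) s_h²/n_h, with W_h = N_h/N and N = 1090:
  stratum Q1: (80/1090)²·(1 − 9/80)·1147.1²/9 = 698.965
  stratum Q2: (40/1090)²·(1 − 6/40)·1481.3²/6 = 418.621
  stratum Q3: (440/1090)²·(1 − 103/440)·2478.8²/103 = 7445.18
  stratum Q4: (530/1090)²·(1 − 44/530)·1071.3²/44 = 5654.95
V̂(x̄_st) = 14217.7

V̂(x̄_st) ≈ 14217.7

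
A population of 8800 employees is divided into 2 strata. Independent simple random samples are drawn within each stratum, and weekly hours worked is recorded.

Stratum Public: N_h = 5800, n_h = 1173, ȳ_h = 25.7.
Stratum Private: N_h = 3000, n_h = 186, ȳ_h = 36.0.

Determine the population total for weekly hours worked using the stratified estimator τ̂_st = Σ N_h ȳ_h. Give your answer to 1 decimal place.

τ̂_st ≈ 257060.0

τ̂_st = Σ N_h ȳ_h = 5800·25.7 + 3000·36.0 = 257060.0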